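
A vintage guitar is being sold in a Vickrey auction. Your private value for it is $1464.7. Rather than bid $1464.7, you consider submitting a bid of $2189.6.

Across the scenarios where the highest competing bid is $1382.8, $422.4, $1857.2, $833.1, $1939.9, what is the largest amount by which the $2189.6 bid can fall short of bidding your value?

$1382.8: same outcome either way → loss $0.
$422.4: same outcome either way → loss $0.
$1857.2: truthful gives $0, deviation gives −$392.5 → loss $392.5.
$833.1: same outcome either way → loss $0.
$1939.9: truthful gives $0, deviation gives −$475.2 → loss $475.2.
Maximum loss: $475.2.

$475.2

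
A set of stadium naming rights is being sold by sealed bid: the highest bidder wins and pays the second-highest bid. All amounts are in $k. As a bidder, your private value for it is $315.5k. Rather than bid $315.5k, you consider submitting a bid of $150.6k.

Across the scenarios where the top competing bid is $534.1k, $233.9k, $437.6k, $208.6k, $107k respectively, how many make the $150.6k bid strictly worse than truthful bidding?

The deviation hurts exactly when the highest competing bid lies strictly between $150.6k and $315.5k — underbidding then forfeits a profitable win.
$534.1k: above both → same outcome either way.
$233.9k: inside the interval → strictly worse (loss $81.6k).
$437.6k: above both → same outcome either way.
$208.6k: inside the interval → strictly worse (loss $106.9k).
$107k: below both → same outcome either way.
Count: 2.

2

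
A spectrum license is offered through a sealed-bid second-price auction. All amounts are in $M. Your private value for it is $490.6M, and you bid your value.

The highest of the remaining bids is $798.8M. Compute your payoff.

$0M

Your bid $490.6M is below the highest competing bid $798.8M, so you lose.
A losing bidder pays nothing and receives nothing: payoff = $0M.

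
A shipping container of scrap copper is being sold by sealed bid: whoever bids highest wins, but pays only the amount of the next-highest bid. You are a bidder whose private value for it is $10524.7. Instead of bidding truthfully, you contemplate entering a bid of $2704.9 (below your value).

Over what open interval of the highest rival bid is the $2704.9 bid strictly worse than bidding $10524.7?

If the competing bid is below $2704.9, both bids win at the same price — no difference.
If it is above $10524.7, both bids lose — no difference.
If it lies strictly between $2704.9 and $10524.7, bidding your value wins at a price below your value (positive payoff) while bidding $2704.9 loses (payoff 0).
So the deviation strictly hurts on the open interval ($2704.9, $10524.7).
Because the price is fixed by the runner-up's bid, deviating from your value can only change a good outcome into a bad one — never the reverse.

($2704.9, $10524.7)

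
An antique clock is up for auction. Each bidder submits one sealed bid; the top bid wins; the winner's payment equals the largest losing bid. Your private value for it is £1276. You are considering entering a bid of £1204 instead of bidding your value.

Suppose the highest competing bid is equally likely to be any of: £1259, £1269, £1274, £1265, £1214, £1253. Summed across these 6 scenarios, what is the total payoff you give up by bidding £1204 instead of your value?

The deviation costs you only when the competing bid falls strictly between £1204 and £1276; elsewhere both bids give the same outcome.
£1259: truthful payoff £17, deviation payoff £0 → loss £17.
£1269: truthful payoff £7, deviation payoff £0 → loss £7.
£1274: truthful payoff £2, deviation payoff £0 → loss £2.
£1265: truthful payoff £11, deviation payoff £0 → loss £11.
£1214: truthful payoff £62, deviation payoff £0 → loss £62.
£1253: truthful payoff £23, deviation payoff £0 → loss £23.
Total loss = £17 + £7 + £2 + £11 + £62 + £23 = £122.
Because the price is fixed by the runner-up's bid, deviating from your value can only change a good outcome into a bad one — never the reverse.

£122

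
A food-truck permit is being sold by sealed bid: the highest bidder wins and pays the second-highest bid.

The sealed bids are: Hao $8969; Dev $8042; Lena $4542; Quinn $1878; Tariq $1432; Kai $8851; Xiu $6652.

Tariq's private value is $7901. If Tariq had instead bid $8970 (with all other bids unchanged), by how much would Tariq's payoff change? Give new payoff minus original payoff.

The highest bid among the other bidders is $8969; Tariq's bid doesn't change that.
Original bid $1432: Tariq is not highest (top rival bid is $8969); payoff $0.
Alternative bid $8970: Tariq is highest, pays the top rival bid $8969; payoff $7901 − $8969 = −$1068.
Change in payoff = −$1068 − ($0) = −$1068.

−$1068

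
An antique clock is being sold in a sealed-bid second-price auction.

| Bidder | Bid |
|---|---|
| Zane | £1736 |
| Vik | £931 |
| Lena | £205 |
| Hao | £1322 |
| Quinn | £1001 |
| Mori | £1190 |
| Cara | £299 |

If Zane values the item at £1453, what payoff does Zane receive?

Highest bid: Zane at £1736, so Zane wins.
Second-highest bid: Hao at £1322 — that is the price the winner pays.
Zane's payoff = value − price = £1453 − £1322 = £131.

£131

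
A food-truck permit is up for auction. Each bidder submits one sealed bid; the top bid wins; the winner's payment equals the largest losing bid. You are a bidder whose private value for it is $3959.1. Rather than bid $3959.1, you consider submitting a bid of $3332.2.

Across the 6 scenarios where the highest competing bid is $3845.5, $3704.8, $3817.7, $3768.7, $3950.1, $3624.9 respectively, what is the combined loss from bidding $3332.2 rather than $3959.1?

$1042.9

The deviation costs you only when the competing bid falls strictly between $3332.2 and $3959.1; elsewhere both bids give the same outcome.
$3845.5: truthful payoff $113.6, deviation payoff $0 → loss $113.6.
$3704.8: truthful payoff $254.3, deviation payoff $0 → loss $254.3.
$3817.7: truthful payoff $141.4, deviation payoff $0 → loss $141.4.
$3768.7: truthful payoff $190.4, deviation payoff $0 → loss $190.4.
$3950.1: truthful payoff $9, deviation payoff $0 → loss $9.
$3624.9: truthful payoff $334.2, deviation payoff $0 → loss $334.2.
Total loss = $113.6 + $254.3 + $141.4 + $190.4 + $9 + $334.2 = $1042.9.
In a second-price auction your bid sets only whether you win, not what you pay, so bidding your true value is weakly dominant.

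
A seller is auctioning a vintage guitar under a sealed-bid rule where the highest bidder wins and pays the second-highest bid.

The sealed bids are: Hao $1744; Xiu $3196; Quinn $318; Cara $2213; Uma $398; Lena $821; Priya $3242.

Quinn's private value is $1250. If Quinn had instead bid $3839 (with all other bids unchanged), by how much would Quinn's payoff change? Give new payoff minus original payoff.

−$1992

The highest bid among the other bidders is $3242; Quinn's bid doesn't change that.
Original bid $318: Quinn is not highest (top rival bid is $3242); payoff $0.
Alternative bid $3839: Quinn is highest, pays the top rival bid $3242; payoff $1250 − $3242 = −$1992.
Change in payoff = −$1992 − ($0) = −$1992.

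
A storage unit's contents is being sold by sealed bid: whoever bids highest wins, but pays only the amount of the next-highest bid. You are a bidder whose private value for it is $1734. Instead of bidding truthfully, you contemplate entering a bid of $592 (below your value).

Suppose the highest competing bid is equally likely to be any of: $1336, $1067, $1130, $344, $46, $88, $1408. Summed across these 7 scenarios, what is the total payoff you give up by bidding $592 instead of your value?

$1995

The deviation costs you only when the competing bid falls strictly between $592 and $1734; elsewhere both bids give the same outcome.
$1336: truthful payoff $398, deviation payoff $0 → loss $398.
$1067: truthful payoff $667, deviation payoff $0 → loss $667.
$1130: truthful payoff $604, deviation payoff $0 → loss $604.
$344: outcomes coincide → loss $0.
$46: outcomes coincide → loss $0.
$88: outcomes coincide → loss $0.
$1408: truthful payoff $326, deviation payoff $0 → loss $326.
Total loss = $398 + $667 + $604 + $326 = $1995.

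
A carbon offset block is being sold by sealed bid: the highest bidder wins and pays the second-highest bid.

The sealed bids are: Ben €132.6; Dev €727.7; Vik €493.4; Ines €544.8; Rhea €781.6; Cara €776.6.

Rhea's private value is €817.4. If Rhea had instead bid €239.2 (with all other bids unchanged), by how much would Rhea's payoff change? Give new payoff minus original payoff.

The highest bid among the other bidders is €776.6; Rhea's bid doesn't change that.
Original bid €781.6: Rhea is highest, pays the top rival bid €776.6; payoff €817.4 − €776.6 = €40.8.
Alternative bid €239.2: Rhea is not highest (top rival bid is €776.6); payoff €0.
Change in payoff = €0 − (€40.8) = −€40.8.

−€40.8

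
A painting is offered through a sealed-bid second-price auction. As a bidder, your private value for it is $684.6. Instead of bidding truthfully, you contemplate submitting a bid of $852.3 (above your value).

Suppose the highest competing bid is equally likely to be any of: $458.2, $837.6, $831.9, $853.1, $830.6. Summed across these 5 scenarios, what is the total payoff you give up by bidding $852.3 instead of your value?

$446.3

The deviation costs you only when the competing bid falls strictly between $684.6 and $852.3; elsewhere both bids give the same outcome.
$458.2: outcomes coincide → loss $0.
$837.6: truthful payoff $0, deviation payoff −$153 → loss $153.
$831.9: truthful payoff $0, deviation payoff −$147.3 → loss $147.3.
$853.1: outcomes coincide → loss $0.
$830.6: truthful payoff $0, deviation payoff −$146 → loss $146.
Total loss = $153 + $147.3 + $146 = $446.3.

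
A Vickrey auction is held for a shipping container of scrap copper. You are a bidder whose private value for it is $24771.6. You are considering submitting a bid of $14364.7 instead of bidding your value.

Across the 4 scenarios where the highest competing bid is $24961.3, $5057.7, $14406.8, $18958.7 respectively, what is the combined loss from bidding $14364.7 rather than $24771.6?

The deviation costs you only when the competing bid falls strictly between $14364.7 and $24771.6; elsewhere both bids give the same outcome.
$24961.3: outcomes coincide → loss $0.
$5057.7: outcomes coincide → loss $0.
$14406.8: truthful payoff $10364.8, deviation payoff $0 → loss $10364.8.
$18958.7: truthful payoff $5812.9, deviation payoff $0 → loss $5812.9.
Total loss = $10364.8 + $5812.9 = $16177.7.

$16177.7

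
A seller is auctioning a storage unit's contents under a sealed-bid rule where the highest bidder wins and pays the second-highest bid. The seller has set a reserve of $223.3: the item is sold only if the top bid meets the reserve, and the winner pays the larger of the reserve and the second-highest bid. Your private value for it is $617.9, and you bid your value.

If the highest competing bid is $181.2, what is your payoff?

Your bid $617.9 is the highest and exceeds the reserve.
Price = max(second-highest bid, reserve) = max($181.2, $223.3) = $223.3.
Payoff = $617.9 − $223.3 = $394.6.

$394.6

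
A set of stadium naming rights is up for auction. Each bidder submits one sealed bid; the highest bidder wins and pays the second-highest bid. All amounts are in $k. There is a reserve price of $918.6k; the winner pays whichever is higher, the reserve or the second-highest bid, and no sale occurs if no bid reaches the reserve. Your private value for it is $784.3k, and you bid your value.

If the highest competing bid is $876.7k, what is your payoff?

Your bid $784.3k is below the highest competing bid $876.7k, so you lose. Payoff $0k.

$0k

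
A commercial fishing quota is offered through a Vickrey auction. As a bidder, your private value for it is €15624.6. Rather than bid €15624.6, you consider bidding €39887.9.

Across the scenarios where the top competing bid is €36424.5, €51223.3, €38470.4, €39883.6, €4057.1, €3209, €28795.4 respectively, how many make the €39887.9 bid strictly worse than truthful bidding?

4

The deviation hurts exactly when the highest competing bid lies strictly between €15624.6 and €39887.9 — overbidding then wins at a price above your value.
€36424.5: inside the interval → strictly worse (loss €20799.9).
€51223.3: above both → same outcome either way.
€38470.4: inside the interval → strictly worse (loss €22845.8).
€39883.6: inside the interval → strictly worse (loss €24259).
€4057.1: below both → same outcome either way.
€3209: below both → same outcome either way.
€28795.4: inside the interval → strictly worse (loss €13170.8).
Count: 4.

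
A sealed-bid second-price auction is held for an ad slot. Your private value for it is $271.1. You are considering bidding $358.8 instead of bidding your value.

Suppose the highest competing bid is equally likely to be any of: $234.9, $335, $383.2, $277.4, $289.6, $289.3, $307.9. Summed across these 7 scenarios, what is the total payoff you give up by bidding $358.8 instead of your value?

$143.7

The deviation costs you only when the competing bid falls strictly between $271.1 and $358.8; elsewhere both bids give the same outcome.
$234.9: outcomes coincide → loss $0.
$335: truthful payoff $0, deviation payoff −$63.9 → loss $63.9.
$383.2: outcomes coincide → loss $0.
$277.4: truthful payoff $0, deviation payoff −$6.3 → loss $6.3.
$289.6: truthful payoff $0, deviation payoff −$18.5 → loss $18.5.
$289.3: truthful payoff $0, deviation payoff −$18.2 → loss $18.2.
$307.9: truthful payoff $0, deviation payoff −$36.8 → loss $36.8.
Total loss = $63.9 + $6.3 + $18.5 + $18.2 + $36.8 = $143.7.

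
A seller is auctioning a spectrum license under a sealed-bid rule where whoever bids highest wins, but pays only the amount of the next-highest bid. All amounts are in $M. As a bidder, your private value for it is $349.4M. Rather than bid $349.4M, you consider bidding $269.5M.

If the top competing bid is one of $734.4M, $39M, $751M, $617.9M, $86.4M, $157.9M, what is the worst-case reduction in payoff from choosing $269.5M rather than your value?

$734.4M: same outcome either way → loss $0M.
$39M: same outcome either way → loss $0M.
$751M: same outcome either way → loss $0M.
$617.9M: same outcome either way → loss $0M.
$86.4M: same outcome either way → loss $0M.
$157.9M: same outcome either way → loss $0M.
Maximum loss: $0M.

$0M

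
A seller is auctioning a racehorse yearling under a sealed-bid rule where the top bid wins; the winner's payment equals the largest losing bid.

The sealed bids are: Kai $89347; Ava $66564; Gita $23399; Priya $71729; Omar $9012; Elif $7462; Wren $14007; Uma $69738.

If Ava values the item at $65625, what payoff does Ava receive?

Highest bid: Kai at $89347, so Kai wins.
Second-highest bid: Priya at $71729 — that is the price the winner pays.
Ava did not win, so Ava pays nothing and receives nothing: payoff $0.

$0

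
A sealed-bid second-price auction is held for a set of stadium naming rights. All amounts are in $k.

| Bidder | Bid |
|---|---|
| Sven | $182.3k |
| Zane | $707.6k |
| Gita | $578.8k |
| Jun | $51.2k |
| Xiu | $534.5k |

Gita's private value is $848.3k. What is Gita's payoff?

Highest bid: Zane at $707.6k, so Zane wins.
Second-highest bid: Gita at $578.8k — that is the price the winner pays.
Gita did not win, so Gita pays nothing and receives nothing: payoff $0k.

$0k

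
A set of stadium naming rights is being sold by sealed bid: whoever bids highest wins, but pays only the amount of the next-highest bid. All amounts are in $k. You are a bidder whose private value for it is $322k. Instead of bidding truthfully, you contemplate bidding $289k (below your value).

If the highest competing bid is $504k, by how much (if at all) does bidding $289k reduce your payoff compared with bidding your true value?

Bidding your value $322k: you lose (since $322k < $504k). Payoff $0k.
Bidding $289k: you lose. Payoff $0k.
Difference = $0k − $0k = $0k; both bids lead to the same outcome because the competing bid is above both your value and your alternative bid.

$0k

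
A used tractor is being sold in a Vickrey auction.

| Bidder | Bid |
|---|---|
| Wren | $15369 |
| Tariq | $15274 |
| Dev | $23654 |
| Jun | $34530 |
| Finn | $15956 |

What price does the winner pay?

Highest bid: Jun at $34530, so Jun wins.
Second-highest bid: Dev at $23654 — that is the price the winner pays.

$23654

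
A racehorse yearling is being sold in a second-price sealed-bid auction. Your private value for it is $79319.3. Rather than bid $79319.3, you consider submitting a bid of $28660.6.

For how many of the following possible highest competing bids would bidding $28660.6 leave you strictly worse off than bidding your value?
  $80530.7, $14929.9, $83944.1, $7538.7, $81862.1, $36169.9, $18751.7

1

The deviation hurts exactly when the highest competing bid lies strictly between $28660.6 and $79319.3 — underbidding then forfeits a profitable win.
$80530.7: above both → same outcome either way.
$14929.9: below both → same outcome either way.
$83944.1: above both → same outcome either way.
$7538.7: below both → same outcome either way.
$81862.1: above both → same outcome either way.
$36169.9: inside the interval → strictly worse (loss $43149.4).
$18751.7: below both → same outcome either way.
Count: 1.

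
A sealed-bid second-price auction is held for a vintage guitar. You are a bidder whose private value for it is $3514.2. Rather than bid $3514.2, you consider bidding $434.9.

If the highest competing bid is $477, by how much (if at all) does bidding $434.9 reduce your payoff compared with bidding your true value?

$3037.2

Bidding your value $3514.2: you win (since $3514.2 > $477) and pay $477. Payoff $3037.2.
Bidding $434.9: you lose. Payoff $0.
The competing bid $477 lies between your shaded bid and your value, so underbidding forfeits an item you could have won at a profitable price.
Loss from deviating = $3037.2 − ($0) = $3037.2.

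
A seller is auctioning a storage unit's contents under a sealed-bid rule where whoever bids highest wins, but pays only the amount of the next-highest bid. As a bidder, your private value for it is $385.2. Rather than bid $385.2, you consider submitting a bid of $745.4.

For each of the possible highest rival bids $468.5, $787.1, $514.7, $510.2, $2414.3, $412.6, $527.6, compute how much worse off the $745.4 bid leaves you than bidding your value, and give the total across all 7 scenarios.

The deviation costs you only when the competing bid falls strictly between $385.2 and $745.4; elsewhere both bids give the same outcome.
$468.5: truthful payoff $0, deviation payoff −$83.3 → loss $83.3.
$787.1: outcomes coincide → loss $0.
$514.7: truthful payoff $0, deviation payoff −$129.5 → loss $129.5.
$510.2: truthful payoff $0, deviation payoff −$125 → loss $125.
$2414.3: outcomes coincide → loss $0.
$412.6: truthful payoff $0, deviation payoff −$27.4 → loss $27.4.
$527.6: truthful payoff $0, deviation payoff −$142.4 → loss $142.4.
Total loss = $83.3 + $129.5 + $125 + $27.4 + $142.4 = $507.6.

$507.6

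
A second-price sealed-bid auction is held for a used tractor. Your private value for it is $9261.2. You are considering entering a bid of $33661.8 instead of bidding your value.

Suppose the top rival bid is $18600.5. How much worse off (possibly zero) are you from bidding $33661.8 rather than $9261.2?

Bidding your value $9261.2: you lose (since $9261.2 < $18600.5). Payoff $0.
Bidding $33661.8: you win and pay $18600.5. Payoff $9261.2 − $18600.5 = −$9339.3.
The competing bid $18600.5 lies between your value and your inflated bid, so overbidding wins an item priced above your value.
Loss from deviating = $0 − (−$9339.3) = $9339.3.

$9339.3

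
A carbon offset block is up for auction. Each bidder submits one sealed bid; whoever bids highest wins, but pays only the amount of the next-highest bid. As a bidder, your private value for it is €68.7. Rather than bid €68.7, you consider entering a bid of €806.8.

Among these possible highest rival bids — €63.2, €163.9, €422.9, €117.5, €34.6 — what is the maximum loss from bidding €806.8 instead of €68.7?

€63.2: same outcome either way → loss €0.
€163.9: truthful gives €0, deviation gives −€95.2 → loss €95.2.
€422.9: truthful gives €0, deviation gives −€354.2 → loss €354.2.
€117.5: truthful gives €0, deviation gives −€48.8 → loss €48.8.
€34.6: same outcome either way → loss €0.
Maximum loss: €354.2.

€354.2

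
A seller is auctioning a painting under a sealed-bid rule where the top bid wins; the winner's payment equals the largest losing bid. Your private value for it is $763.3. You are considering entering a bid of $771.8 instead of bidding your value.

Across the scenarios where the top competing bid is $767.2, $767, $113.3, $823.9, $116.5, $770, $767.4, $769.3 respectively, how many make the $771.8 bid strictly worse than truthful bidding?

The deviation hurts exactly when the highest competing bid lies strictly between $763.3 and $771.8 — overbidding then wins at a price above your value.
$767.2: inside the interval → strictly worse (loss $3.9).
$767: inside the interval → strictly worse (loss $3.7).
$113.3: below both → same outcome either way.
$823.9: above both → same outcome either way.
$116.5: below both → same outcome either way.
$770: inside the interval → strictly worse (loss $6.7).
$767.4: inside the interval → strictly worse (loss $4.1).
$769.3: inside the interval → strictly worse (loss $6).
Count: 5.

5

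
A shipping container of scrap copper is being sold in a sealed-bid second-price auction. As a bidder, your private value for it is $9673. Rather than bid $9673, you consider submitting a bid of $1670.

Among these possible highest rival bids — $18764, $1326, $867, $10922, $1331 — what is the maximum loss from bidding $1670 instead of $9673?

$18764: same outcome either way → loss $0.
$1326: same outcome either way → loss $0.
$867: same outcome either way → loss $0.
$10922: same outcome either way → loss $0.
$1331: same outcome either way → loss $0.
Maximum loss: $0.

$0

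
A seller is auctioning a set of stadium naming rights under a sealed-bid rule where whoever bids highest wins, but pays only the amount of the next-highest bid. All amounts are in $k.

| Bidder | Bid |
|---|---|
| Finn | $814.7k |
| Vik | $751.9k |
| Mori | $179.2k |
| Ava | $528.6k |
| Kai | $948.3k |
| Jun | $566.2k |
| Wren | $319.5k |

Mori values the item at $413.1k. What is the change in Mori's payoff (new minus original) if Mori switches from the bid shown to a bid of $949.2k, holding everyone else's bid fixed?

The highest bid among the other bidders is $948.3k; Mori's bid doesn't change that.
Original bid $179.2k: Mori is not highest (top rival bid is $948.3k); payoff $0k.
Alternative bid $949.2k: Mori is highest, pays the top rival bid $948.3k; payoff $413.1k − $948.3k = −$535.2k.
Change in payoff = −$535.2k − ($0k) = −$535.2k.

−$535.2k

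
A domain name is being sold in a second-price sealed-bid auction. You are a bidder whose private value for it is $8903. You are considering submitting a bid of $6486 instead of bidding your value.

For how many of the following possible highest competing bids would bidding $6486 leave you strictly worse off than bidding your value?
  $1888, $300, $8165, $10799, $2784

1

The deviation hurts exactly when the highest competing bid lies strictly between $6486 and $8903 — underbidding then forfeits a profitable win.
$1888: below both → same outcome either way.
$300: below both → same outcome either way.
$8165: inside the interval → strictly worse (loss $738).
$10799: above both → same outcome either way.
$2784: below both → same outcome either way.
Count: 1.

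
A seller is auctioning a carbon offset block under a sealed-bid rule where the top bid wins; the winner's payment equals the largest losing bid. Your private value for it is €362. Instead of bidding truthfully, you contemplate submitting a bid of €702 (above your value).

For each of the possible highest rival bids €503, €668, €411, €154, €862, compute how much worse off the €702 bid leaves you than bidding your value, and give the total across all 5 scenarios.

The deviation costs you only when the competing bid falls strictly between €362 and €702; elsewhere both bids give the same outcome.
€503: truthful payoff €0, deviation payoff −€141 → loss €141.
€668: truthful payoff €0, deviation payoff −€306 → loss €306.
€411: truthful payoff €0, deviation payoff −€49 → loss €49.
€154: outcomes coincide → loss €0.
€862: outcomes coincide → loss €0.
Total loss = €141 + €306 + €49 = €496.

€496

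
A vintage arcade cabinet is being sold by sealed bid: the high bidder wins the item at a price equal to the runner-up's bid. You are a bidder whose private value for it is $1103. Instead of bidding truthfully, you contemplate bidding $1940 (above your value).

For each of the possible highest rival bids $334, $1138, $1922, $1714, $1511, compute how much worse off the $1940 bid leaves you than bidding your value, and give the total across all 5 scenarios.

The deviation costs you only when the competing bid falls strictly between $1103 and $1940; elsewhere both bids give the same outcome.
$334: outcomes coincide → loss $0.
$1138: truthful payoff $0, deviation payoff −$35 → loss $35.
$1922: truthful payoff $0, deviation payoff −$819 → loss $819.
$1714: truthful payoff $0, deviation payoff −$611 → loss $611.
$1511: truthful payoff $0, deviation payoff −$408 → loss $408.
Total loss = $35 + $819 + $611 + $408 = $1873.
Truthful bidding weakly dominates here: raising your bid can only win items priced above your value, and lowering it can only forfeit items priced below.

$1873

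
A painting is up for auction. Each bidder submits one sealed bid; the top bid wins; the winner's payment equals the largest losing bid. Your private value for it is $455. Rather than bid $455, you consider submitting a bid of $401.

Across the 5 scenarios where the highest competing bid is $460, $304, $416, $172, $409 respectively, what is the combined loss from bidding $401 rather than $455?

The deviation costs you only when the competing bid falls strictly between $401 and $455; elsewhere both bids give the same outcome.
$460: outcomes coincide → loss $0.
$304: outcomes coincide → loss $0.
$416: truthful payoff $39, deviation payoff $0 → loss $39.
$172: outcomes coincide → loss $0.
$409: truthful payoff $46, deviation payoff $0 → loss $46.
Total loss = $39 + $46 = $85.

$85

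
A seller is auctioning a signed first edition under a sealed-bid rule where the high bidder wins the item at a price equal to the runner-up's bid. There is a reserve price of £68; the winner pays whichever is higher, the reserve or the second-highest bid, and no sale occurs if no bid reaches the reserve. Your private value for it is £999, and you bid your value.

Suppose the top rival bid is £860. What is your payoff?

£139

Your bid £999 is the highest and exceeds the reserve.
Price = max(second-highest bid, reserve) = max(£860, £68) = £860.
Payoff = £999 − £860 = £139.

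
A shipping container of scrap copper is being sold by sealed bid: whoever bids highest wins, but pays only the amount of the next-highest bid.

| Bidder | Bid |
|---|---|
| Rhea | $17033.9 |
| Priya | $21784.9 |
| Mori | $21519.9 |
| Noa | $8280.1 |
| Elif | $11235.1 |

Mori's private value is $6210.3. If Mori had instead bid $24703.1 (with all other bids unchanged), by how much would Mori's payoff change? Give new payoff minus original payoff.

The highest bid among the other bidders is $21784.9; Mori's bid doesn't change that.
Original bid $21519.9: Mori is not highest (top rival bid is $21784.9); payoff $0.
Alternative bid $24703.1: Mori is highest, pays the top rival bid $21784.9; payoff $6210.3 − $21784.9 = −$15574.6.
Change in payoff = −$15574.6 − ($0) = −$15574.6.

−$15574.6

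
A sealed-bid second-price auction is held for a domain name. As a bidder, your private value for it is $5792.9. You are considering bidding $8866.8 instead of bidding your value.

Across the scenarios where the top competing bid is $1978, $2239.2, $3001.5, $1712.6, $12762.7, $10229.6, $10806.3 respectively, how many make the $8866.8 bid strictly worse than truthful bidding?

0

The deviation hurts exactly when the highest competing bid lies strictly between $5792.9 and $8866.8 — overbidding then wins at a price above your value.
$1978: below both → same outcome either way.
$2239.2: below both → same outcome either way.
$3001.5: below both → same outcome either way.
$1712.6: below both → same outcome either way.
$12762.7: above both → same outcome either way.
$10229.6: above both → same outcome either way.
$10806.3: above both → same outcome either way.
Count: 0.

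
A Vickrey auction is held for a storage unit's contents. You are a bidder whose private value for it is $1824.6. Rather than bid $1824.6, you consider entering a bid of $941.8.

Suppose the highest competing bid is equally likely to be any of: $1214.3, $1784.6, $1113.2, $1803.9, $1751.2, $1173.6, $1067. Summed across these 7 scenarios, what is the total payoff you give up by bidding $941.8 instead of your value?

The deviation costs you only when the competing bid falls strictly between $941.8 and $1824.6; elsewhere both bids give the same outcome.
$1214.3: truthful payoff $610.3, deviation payoff $0 → loss $610.3.
$1784.6: truthful payoff $40, deviation payoff $0 → loss $40.
$1113.2: truthful payoff $711.4, deviation payoff $0 → loss $711.4.
$1803.9: truthful payoff $20.7, deviation payoff $0 → loss $20.7.
$1751.2: truthful payoff $73.4, deviation payoff $0 → loss $73.4.
$1173.6: truthful payoff $651, deviation payoff $0 → loss $651.
$1067: truthful payoff $757.6, deviation payoff $0 → loss $757.6.
Total loss = $610.3 + $40 + $711.4 + $20.7 + $73.4 + $651 + $757.6 = $2864.4.

$2864.4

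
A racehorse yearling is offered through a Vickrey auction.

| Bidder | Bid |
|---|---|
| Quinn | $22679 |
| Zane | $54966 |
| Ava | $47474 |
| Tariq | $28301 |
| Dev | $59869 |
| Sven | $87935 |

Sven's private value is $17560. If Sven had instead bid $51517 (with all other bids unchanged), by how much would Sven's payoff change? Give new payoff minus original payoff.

$42309

The highest bid among the other bidders is $59869; Sven's bid doesn't change that.
Original bid $87935: Sven is highest, pays the top rival bid $59869; payoff $17560 − $59869 = −$42309.
Alternative bid $51517: Sven is not highest (top rival bid is $59869); payoff $0.
Change in payoff = $0 − (−$42309) = $42309.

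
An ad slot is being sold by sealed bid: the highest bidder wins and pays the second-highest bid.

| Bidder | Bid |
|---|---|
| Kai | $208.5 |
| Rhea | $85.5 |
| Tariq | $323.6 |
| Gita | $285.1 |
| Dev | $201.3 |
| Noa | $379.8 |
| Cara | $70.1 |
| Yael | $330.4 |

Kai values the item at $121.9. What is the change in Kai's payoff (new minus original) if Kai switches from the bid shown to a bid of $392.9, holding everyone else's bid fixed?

The highest bid among the other bidders is $379.8; Kai's bid doesn't change that.
Original bid $208.5: Kai is not highest (top rival bid is $379.8); payoff $0.
Alternative bid $392.9: Kai is highest, pays the top rival bid $379.8; payoff $121.9 − $379.8 = −$257.9.
Change in payoff = −$257.9 − ($0) = −$257.9.

−$257.9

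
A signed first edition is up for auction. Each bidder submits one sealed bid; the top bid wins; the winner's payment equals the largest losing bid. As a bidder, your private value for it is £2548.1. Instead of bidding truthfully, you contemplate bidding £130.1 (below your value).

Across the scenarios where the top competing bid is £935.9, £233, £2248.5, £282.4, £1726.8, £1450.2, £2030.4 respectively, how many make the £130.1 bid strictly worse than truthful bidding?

7

The deviation hurts exactly when the highest competing bid lies strictly between £130.1 and £2548.1 — underbidding then forfeits a profitable win.
£935.9: inside the interval → strictly worse (loss £1612.2).
£233: inside the interval → strictly worse (loss £2315.1).
£2248.5: inside the interval → strictly worse (loss £299.6).
£282.4: inside the interval → strictly worse (loss £2265.7).
£1726.8: inside the interval → strictly worse (loss £821.3).
£1450.2: inside the interval → strictly worse (loss £1097.9).
£2030.4: inside the interval → strictly worse (loss £517.7).
Count: 7.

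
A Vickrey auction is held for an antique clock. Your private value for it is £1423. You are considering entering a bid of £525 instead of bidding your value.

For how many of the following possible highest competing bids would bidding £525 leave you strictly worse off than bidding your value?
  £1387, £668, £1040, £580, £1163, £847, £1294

The deviation hurts exactly when the highest competing bid lies strictly between £525 and £1423 — underbidding then forfeits a profitable win.
£1387: inside the interval → strictly worse (loss £36).
£668: inside the interval → strictly worse (loss £755).
£1040: inside the interval → strictly worse (loss £383).
£580: inside the interval → strictly worse (loss £843).
£1163: inside the interval → strictly worse (loss £260).
£847: inside the interval → strictly worse (loss £576).
£1294: inside the interval → strictly worse (loss £129).
Count: 7.

7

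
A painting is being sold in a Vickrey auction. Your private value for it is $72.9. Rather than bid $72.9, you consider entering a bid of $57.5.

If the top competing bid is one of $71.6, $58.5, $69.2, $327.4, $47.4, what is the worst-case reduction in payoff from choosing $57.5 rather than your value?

$14.4

$71.6: truthful gives $1.3, deviation gives $0 → loss $1.3.
$58.5: truthful gives $14.4, deviation gives $0 → loss $14.4.
$69.2: truthful gives $3.7, deviation gives $0 → loss $3.7.
$327.4: same outcome either way → loss $0.
$47.4: same outcome either way → loss $0.
Maximum loss: $14.4.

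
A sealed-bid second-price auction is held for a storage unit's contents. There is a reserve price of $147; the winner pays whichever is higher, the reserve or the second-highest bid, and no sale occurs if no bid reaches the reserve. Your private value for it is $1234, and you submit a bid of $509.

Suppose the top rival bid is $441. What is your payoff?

Your bid $509 is the highest and exceeds the reserve.
Price = max(second-highest bid, reserve) = max($441, $147) = $441.
Payoff = $1234 − $441 = $793.

$793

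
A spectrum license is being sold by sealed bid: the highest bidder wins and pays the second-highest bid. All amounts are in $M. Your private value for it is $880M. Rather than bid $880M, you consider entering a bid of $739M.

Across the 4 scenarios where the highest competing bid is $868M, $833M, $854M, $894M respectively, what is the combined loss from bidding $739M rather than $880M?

$85M

The deviation costs you only when the competing bid falls strictly between $739M and $880M; elsewhere both bids give the same outcome.
$868M: truthful payoff $12M, deviation payoff $0M → loss $12M.
$833M: truthful payoff $47M, deviation payoff $0M → loss $47M.
$854M: truthful payoff $26M, deviation payoff $0M → loss $26M.
$894M: outcomes coincide → loss $0M.
Total loss = $12M + $47M + $26M = $85M.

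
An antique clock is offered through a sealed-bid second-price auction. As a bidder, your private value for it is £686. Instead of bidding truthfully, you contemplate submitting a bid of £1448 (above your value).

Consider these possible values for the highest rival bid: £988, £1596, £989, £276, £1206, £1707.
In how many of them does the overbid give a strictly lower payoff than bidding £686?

The deviation hurts exactly when the highest competing bid lies strictly between £686 and £1448 — overbidding then wins at a price above your value.
£988: inside the interval → strictly worse (loss £302).
£1596: above both → same outcome either way.
£989: inside the interval → strictly worse (loss £303).
£276: below both → same outcome either way.
£1206: inside the interval → strictly worse (loss £520).
£1707: above both → same outcome either way.
Count: 3.

3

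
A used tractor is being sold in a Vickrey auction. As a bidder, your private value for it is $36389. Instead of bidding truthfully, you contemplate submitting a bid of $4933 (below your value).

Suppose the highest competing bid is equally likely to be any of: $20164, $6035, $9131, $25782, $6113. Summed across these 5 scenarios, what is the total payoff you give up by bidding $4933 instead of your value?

The deviation costs you only when the competing bid falls strictly between $4933 and $36389; elsewhere both bids give the same outcome.
$20164: truthful payoff $16225, deviation payoff $0 → loss $16225.
$6035: truthful payoff $30354, deviation payoff $0 → loss $30354.
$9131: truthful payoff $27258, deviation payoff $0 → loss $27258.
$25782: truthful payoff $10607, deviation payoff $0 → loss $10607.
$6113: truthful payoff $30276, deviation payoff $0 → loss $30276.
Total loss = $16225 + $30354 + $27258 + $10607 + $30276 = $114720.
In a second-price auction your bid sets only whether you win, not what you pay, so bidding your true value is weakly dominant.

$114720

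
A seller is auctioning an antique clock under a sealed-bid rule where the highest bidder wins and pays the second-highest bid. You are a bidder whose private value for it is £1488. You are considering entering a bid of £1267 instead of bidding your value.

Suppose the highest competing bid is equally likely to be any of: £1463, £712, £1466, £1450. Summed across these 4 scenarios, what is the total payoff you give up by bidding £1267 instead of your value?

The deviation costs you only when the competing bid falls strictly between £1267 and £1488; elsewhere both bids give the same outcome.
£1463: truthful payoff £25, deviation payoff £0 → loss £25.
£712: outcomes coincide → loss £0.
£1466: truthful payoff £22, deviation payoff £0 → loss £22.
£1450: truthful payoff £38, deviation payoff £0 → loss £38.
Total loss = £25 + £22 + £38 = £85.
Truthful bidding weakly dominates here: raising your bid can only win items priced above your value, and lowering it can only forfeit items priced below.

£85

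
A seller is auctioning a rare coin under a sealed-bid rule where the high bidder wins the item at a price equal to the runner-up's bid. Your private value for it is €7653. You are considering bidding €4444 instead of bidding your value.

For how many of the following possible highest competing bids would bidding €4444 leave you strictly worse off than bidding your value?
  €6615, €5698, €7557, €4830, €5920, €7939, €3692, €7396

The deviation hurts exactly when the highest competing bid lies strictly between €4444 and €7653 — underbidding then forfeits a profitable win.
€6615: inside the interval → strictly worse (loss €1038).
€5698: inside the interval → strictly worse (loss €1955).
€7557: inside the interval → strictly worse (loss €96).
€4830: inside the interval → strictly worse (loss €2823).
€5920: inside the interval → strictly worse (loss €1733).
€7939: above both → same outcome either way.
€3692: below both → same outcome either way.
€7396: inside the interval → strictly worse (loss €257).
Count: 6.

6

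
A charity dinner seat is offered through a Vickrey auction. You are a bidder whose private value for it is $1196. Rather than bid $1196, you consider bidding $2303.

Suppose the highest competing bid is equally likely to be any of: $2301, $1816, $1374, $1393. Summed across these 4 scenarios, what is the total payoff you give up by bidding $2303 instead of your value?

The deviation costs you only when the competing bid falls strictly between $1196 and $2303; elsewhere both bids give the same outcome.
$2301: truthful payoff $0, deviation payoff −$1105 → loss $1105.
$1816: truthful payoff $0, deviation payoff −$620 → loss $620.
$1374: truthful payoff $0, deviation payoff −$178 → loss $178.
$1393: truthful payoff $0, deviation payoff −$197 → loss $197.
Total loss = $1105 + $620 + $178 + $197 = $2100.
Because the price is fixed by the runner-up's bid, deviating from your value can only change a good outcome into a bad one — never the reverse.

$2100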